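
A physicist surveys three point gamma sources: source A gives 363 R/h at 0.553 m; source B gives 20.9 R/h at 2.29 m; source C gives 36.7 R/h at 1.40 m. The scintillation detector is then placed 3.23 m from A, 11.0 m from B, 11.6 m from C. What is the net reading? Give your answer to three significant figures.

12.1 R/h

Each source contributes Iᵢ·(dᵢ/rᵢ)²; contributions add.
A: 363 × (0.553/3.23)² = 10.64 R/h
B: 20.9 × (2.29/11.0)² = 0.9058 R/h
C: 36.7 × (1.40/11.6)² = 0.5346 R/h
Total = 10.64 + 0.9058 + 0.5346 = 12.08 R/h.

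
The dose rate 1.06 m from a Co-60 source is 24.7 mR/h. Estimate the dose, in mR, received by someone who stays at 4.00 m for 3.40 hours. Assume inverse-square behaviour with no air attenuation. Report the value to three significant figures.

5.90 mR

Intensity scales as (d₁/d₂)², so rate at 4.00 m:
24.7 × (1.06/4.00)² = 24.7 × 0.07023 = 1.735 mR/h.
Dose = rate × time = 1.735 mR/h × 3.400 h = 5.899 mR.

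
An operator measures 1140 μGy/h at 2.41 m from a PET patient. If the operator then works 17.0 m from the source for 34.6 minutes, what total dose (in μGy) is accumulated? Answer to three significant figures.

13.2 μGy

By the inverse-square law, rate at 17.0 m:
(2.41/17.0)² = 0.02010, so 1140 × 0.02010 = 22.91 μGy/h.
Dose = rate × time = 22.91 μGy/h × 0.5767 h = 13.21 μGy.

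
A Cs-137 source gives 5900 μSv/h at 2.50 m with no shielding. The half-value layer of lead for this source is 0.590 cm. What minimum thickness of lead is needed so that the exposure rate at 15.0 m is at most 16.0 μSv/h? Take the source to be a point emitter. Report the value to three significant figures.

1.98 cm

At 15.0 m, distance alone gives (2.50/15.0)² = 0.02778, so 5900 × 0.02778 = 163.9 μSv/h.
Further attenuation needed: 163.9/16.0 = 10.24.
n = log₂(10.24) = 3.356 half-value layers.
Thickness = 3.356 × 0.590 cm = 1.980 cm.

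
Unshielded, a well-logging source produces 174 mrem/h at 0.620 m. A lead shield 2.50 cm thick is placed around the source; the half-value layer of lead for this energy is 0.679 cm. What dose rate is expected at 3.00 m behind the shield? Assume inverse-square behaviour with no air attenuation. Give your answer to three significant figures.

Distance alone: 174 × (0.620/3.00)² = 174 × 0.04271 = 7.432 mrem/h.
Shield: 2.50/0.679 = 3.682 half-value layers → attenuation 2^(−3.682) = 0.07791.
Combined: 7.432 × 0.07791 = 0.5790 mrem/h.

0.579 mrem/h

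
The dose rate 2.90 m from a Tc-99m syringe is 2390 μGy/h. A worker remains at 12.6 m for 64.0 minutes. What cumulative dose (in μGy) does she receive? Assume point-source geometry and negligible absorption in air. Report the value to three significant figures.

Using I₁d₁² = I₂d₂², rate at 12.6 m:
2390 × (2.90/12.6)² = 2390 × 0.05297 = 126.6 μGy/h.
Dose = rate × time = 126.6 μGy/h × 1.067 h = 135.1 μGy.

135 μGy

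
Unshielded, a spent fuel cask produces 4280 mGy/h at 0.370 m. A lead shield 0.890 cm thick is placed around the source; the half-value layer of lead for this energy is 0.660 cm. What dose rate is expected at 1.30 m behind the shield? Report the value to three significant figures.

136 mGy/h

Distance alone: 4280 × (0.370/1.30)² = 4280 × 0.08101 = 346.7 mGy/h.
Shield: 0.890/0.660 = 1.348 half-value layers → attenuation 2^(−1.348) = 0.3928.
Combined: 346.7 × 0.3928 = 136.2 mGy/h.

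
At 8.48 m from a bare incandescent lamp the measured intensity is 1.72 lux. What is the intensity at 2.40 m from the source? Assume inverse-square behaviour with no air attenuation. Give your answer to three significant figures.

21.5 lux

Applying the 1/r² law, scaling from 8.48 m to 2.40 m:
(8.48/2.40)² = 12.48, so 1.72 × 12.48 = 21.47 lux.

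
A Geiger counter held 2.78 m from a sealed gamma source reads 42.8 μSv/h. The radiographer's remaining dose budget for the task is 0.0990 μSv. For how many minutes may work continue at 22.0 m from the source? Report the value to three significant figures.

8.69 min

Since intensity falls as 1/r², rate at 22.0 m:
(2.78/22.0)² = 0.01597, so 42.8 × 0.01597 = 0.6835 μSv/h.
Stay time = 0.0990 μSv ÷ 0.6835 μSv/h = 0.1448 h = 8.688 min.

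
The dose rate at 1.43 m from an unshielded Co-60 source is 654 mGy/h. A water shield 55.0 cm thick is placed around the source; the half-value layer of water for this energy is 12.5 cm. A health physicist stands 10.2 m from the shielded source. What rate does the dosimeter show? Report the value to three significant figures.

0.609 mGy/h

Distance alone: (1.43/10.2)² = 0.01965, so 654 × 0.01965 = 12.85 mGy/h.
Shield: 55.0/12.5 = 4.400 half-value layers → attenuation 2^(−4.400) = 0.04737.
Combined: 12.85 × 0.04737 = 0.6087 mGy/h.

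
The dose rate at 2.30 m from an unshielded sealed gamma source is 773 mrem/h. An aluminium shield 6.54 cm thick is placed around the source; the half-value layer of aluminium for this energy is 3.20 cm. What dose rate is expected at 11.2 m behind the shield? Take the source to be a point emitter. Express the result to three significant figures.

Distance alone: 773 × (2.30/11.2)² = 773 × 0.04217 = 32.60 mrem/h.
Shield: 6.54/3.20 = 2.044 half-value layers → attenuation 2^(−2.044) = 0.2425.
Combined: 32.60 × 0.2425 = 7.905 mrem/h.

7.91 mrem/h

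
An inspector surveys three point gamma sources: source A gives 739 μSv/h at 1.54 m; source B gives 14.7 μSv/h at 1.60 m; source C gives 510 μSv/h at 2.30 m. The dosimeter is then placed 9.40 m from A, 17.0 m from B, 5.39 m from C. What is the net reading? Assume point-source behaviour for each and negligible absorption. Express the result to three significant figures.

By superposition, sum each source's inverse-square contribution:
A: 739 × (1.54/9.40)² = 19.83 μSv/h
B: 14.7 × (1.60/17.0)² = 0.1302 μSv/h
C: 510 × (2.30/5.39)² = 92.86 μSv/h
Total = 19.83 + 0.1302 + 92.86 = 112.8 μSv/h.

113 μSv/h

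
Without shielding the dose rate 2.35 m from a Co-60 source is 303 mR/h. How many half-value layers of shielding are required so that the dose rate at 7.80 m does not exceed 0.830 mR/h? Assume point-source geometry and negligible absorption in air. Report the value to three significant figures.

At 7.80 m, distance alone gives 303 × (2.35/7.80)² = 303 × 0.09077 = 27.50 mR/h.
Further attenuation needed: 27.50/0.830 = 33.13.
n = log₂(33.13) = 5.050 half-value layers.

5.05 half-value layers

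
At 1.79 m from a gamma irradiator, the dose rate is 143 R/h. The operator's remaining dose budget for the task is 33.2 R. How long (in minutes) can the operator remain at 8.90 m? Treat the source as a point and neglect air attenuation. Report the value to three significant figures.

Using I₁d₁² = I₂d₂², rate at 8.90 m:
(1.79/8.90)² = 0.04045, so 143 × 0.04045 = 5.784 R/h.
Stay time = 33.2 R ÷ 5.784 R/h = 5.740 h = 344.4 min.

344 min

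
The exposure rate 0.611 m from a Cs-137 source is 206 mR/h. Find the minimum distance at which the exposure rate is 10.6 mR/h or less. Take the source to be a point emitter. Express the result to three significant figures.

Using I₁d₁² = I₂d₂², d₂ = d₁·√(I₁/I₂).
I₁/I₂ = 206/10.6 = 19.43, so d₂ = 0.611 × √19.43 = 2.693 m.

2.69 m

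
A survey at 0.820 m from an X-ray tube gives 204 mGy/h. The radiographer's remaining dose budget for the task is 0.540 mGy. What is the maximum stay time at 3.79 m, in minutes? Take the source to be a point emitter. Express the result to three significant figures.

3.39 min

Using I₁d₁² = I₂d₂², rate at 3.79 m:
(0.820/3.79)² = 0.04681, so 204 × 0.04681 = 9.549 mGy/h.
Stay time = 0.540 mGy ÷ 9.549 mGy/h = 0.05655 h = 3.393 min.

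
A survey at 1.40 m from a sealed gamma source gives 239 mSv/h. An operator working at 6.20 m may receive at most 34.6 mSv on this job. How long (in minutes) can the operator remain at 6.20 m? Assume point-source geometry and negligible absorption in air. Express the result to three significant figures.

170 min

Applying the 1/r² law, rate at 6.20 m:
(1.40/6.20)² = 0.05099, so 239 × 0.05099 = 12.19 mSv/h.
Stay time = 34.6 mSv ÷ 12.19 mSv/h = 2.838 h = 170.3 min.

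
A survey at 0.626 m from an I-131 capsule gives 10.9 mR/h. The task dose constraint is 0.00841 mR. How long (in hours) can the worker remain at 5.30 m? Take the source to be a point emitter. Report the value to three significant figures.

By the inverse-square law, rate at 5.30 m:
10.9 × (0.626/5.30)² = 10.9 × 0.01395 = 0.1521 mR/h.
Stay time = 0.00841 mR ÷ 0.1521 mR/h = 0.05529 h.

0.0553 h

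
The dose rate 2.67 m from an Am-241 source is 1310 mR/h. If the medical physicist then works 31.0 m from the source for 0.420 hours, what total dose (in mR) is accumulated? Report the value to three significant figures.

4.08 mR

Applying the 1/r² law, rate at 31.0 m:
1310 × (2.67/31.0)² = 1310 × 0.007418 = 9.718 mR/h.
Dose = rate × time = 9.718 mR/h × 0.4200 h = 4.082 mR.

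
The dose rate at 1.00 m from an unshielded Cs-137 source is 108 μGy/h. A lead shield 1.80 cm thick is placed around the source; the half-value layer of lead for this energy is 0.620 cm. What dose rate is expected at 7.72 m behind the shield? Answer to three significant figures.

0.242 μGy/h

Distance alone: (1.00/7.72)² = 0.01678, so 108 × 0.01678 = 1.812 μGy/h.
Shield: 1.80/0.620 = 2.903 half-value layers → attenuation 2^(−2.903) = 0.1337.
Combined: 1.812 × 0.1337 = 0.2423 μGy/h.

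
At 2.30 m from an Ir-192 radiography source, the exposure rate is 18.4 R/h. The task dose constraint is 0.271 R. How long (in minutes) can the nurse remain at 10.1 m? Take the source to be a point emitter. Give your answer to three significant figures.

17.0 min

Applying the 1/r² law, rate at 10.1 m:
(2.30/10.1)² = 0.05186, so 18.4 × 0.05186 = 0.9542 R/h.
Stay time = 0.271 R ÷ 0.9542 R/h = 0.2840 h = 17.04 min.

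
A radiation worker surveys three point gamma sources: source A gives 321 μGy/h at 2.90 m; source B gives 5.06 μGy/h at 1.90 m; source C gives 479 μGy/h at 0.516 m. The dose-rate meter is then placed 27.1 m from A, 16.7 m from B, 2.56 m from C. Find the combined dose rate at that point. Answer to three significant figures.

23.2 μGy/h

By superposition, sum each source's inverse-square contribution:
A: 321 × (2.90/27.1)² = 3.676 μGy/h
B: 5.06 × (1.90/16.7)² = 0.06550 μGy/h
C: 479 × (0.516/2.56)² = 19.46 μGy/h
Total = 3.676 + 0.06550 + 19.46 = 23.20 μGy/h.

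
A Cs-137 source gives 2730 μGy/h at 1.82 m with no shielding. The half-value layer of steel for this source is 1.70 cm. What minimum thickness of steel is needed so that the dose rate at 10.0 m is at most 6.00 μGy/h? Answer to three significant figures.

At 10.0 m, distance alone gives (1.82/10.0)² = 0.03312, so 2730 × 0.03312 = 90.42 μGy/h.
Further attenuation needed: 90.42/6.00 = 15.07.
n = log₂(15.07) = 3.914 half-value layers.
Thickness = 3.914 × 1.70 cm = 6.654 cm.

6.65 cm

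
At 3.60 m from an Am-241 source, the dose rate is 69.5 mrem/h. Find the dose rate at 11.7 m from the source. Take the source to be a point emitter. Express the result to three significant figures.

Using I₁d₁² = I₂d₂², the rate at 11.7 m is
69.5 × (3.60/11.7)² = 69.5 × 0.09467 = 6.580 mrem/h.

6.58 mrem/h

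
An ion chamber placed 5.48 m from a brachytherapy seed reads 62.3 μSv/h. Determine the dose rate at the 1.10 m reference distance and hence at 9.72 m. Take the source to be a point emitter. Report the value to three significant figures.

Since intensity falls as 1/r²,
At 1.10 m: 62.3 × (5.48/1.10)² = 62.3 × 24.82 = 1546 μSv/h
At 9.72 m: 1546 × (1.10/9.72)² = 1546 × 0.01281 = 19.80 μSv/h.

1550 μSv/h; 19.8 μSv/h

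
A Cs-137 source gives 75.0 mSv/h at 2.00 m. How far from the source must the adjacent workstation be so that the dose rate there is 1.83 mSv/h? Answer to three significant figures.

12.8 m

By the inverse-square law, d₂ = d₁·√(I₁/I₂).
I₁/I₂ = 75.0/1.83 = 40.98, so d₂ = 2.00 × √40.98 = 12.80 m.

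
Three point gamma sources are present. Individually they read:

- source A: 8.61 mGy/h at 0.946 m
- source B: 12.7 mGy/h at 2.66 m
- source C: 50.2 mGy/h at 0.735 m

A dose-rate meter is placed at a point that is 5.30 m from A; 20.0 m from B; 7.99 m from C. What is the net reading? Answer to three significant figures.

0.924 mGy/h

By superposition, sum each source's inverse-square contribution:
A: 8.61 × (0.946/5.30)² = 0.2743 mGy/h
B: 12.7 × (2.66/20.0)² = 0.2247 mGy/h
C: 50.2 × (0.735/7.99)² = 0.4248 mGy/h
Total = 0.2743 + 0.2247 + 0.4248 = 0.9238 mGy/h.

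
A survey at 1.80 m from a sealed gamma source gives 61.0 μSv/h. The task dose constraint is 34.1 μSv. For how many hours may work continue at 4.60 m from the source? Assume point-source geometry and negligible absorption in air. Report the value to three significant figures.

3.65 h

By the inverse-square law, rate at 4.60 m:
61.0 × (1.80/4.60)² = 61.0 × 0.1531 = 9.339 μSv/h.
Stay time = 34.1 μSv ÷ 9.339 μSv/h = 3.651 h.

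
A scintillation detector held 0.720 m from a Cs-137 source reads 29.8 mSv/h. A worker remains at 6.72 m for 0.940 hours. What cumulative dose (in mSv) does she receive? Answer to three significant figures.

0.322 mSv

Using I₁d₁² = I₂d₂², rate at 6.72 m:
29.8 × (0.720/6.72)² = 29.8 × 0.01148 = 0.3421 mSv/h.
Dose = rate × time = 0.3421 mSv/h × 0.9400 h = 0.3216 mSv.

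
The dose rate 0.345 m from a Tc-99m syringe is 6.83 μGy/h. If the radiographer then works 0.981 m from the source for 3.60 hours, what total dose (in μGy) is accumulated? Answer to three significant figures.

Applying the 1/r² law, rate at 0.981 m:
6.83 × (0.345/0.981)² = 6.83 × 0.1237 = 0.8449 μGy/h.
Dose = rate × time = 0.8449 μGy/h × 3.600 h = 3.042 μGy.

3.04 μGy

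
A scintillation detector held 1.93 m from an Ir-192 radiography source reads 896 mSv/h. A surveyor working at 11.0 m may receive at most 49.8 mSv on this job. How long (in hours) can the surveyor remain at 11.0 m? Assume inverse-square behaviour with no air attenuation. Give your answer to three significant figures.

Using I₁d₁² = I₂d₂², rate at 11.0 m:
(1.93/11.0)² = 0.03078, so 896 × 0.03078 = 27.58 mSv/h.
Stay time = 49.8 mSv ÷ 27.58 mSv/h = 1.806 h.

1.81 h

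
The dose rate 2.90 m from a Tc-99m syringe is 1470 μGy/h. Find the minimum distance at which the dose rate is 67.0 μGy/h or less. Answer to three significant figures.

Applying the 1/r² law, d₂ = d₁·√(I₁/I₂).
I₁/I₂ = 1470/67.0 = 21.94, so d₂ = 2.90 × √21.94 = 13.58 m.

13.6 m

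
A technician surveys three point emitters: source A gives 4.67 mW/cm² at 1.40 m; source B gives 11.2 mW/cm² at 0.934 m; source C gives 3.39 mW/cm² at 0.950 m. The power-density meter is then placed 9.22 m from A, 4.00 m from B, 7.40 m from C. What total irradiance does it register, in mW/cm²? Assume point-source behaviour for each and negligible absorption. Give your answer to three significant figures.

By superposition, sum each source's inverse-square contribution:
A: 4.67 × (1.40/9.22)² = 0.1077 mW/cm²
B: 11.2 × (0.934/4.00)² = 0.6106 mW/cm²
C: 3.39 × (0.950/7.40)² = 0.05587 mW/cm²
Total = 0.1077 + 0.6106 + 0.05587 = 0.7742 mW/cm².

0.774 mW/cm²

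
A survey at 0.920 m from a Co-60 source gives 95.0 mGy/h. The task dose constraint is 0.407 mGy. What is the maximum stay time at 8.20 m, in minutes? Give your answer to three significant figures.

Since intensity falls as 1/r², rate at 8.20 m:
95.0 × (0.920/8.20)² = 95.0 × 0.01259 = 1.196 mGy/h.
Stay time = 0.407 mGy ÷ 1.196 mGy/h = 0.3403 h = 20.42 min.

20.4 min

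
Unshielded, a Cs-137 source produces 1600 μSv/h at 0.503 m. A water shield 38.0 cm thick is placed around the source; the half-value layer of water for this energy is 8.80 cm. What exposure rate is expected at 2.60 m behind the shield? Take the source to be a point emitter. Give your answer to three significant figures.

Distance alone: 1600 × (0.503/2.60)² = 1600 × 0.03743 = 59.89 μSv/h.
Shield: 38.0/8.80 = 4.318 half-value layers → attenuation 2^(−4.318) = 0.05014.
Combined: 59.89 × 0.05014 = 3.003 μSv/h.

3.00 μSv/h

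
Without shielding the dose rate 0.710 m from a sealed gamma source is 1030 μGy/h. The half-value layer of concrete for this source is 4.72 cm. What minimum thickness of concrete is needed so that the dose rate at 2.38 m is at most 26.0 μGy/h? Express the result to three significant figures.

8.58 cm

At 2.38 m, distance alone gives (0.710/2.38)² = 0.08899, so 1030 × 0.08899 = 91.66 μGy/h.
Further attenuation needed: 91.66/26.0 = 3.525.
n = log₂(3.525) = 1.818 half-value layers.
Thickness = 1.818 × 4.72 cm = 8.581 cm.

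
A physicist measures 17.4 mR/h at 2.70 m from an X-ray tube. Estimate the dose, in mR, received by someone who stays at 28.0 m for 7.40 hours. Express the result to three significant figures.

1.20 mR

Since intensity falls as 1/r², rate at 28.0 m:
17.4 × (2.70/28.0)² = 17.4 × 0.009298 = 0.1618 mR/h.
Dose = rate × time = 0.1618 mR/h × 7.400 h = 1.197 mR.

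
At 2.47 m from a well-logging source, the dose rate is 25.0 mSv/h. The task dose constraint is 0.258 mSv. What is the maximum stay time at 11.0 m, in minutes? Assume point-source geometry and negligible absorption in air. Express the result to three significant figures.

Since intensity falls as 1/r², rate at 11.0 m:
25.0 × (2.47/11.0)² = 25.0 × 0.05042 = 1.260 mSv/h.
Stay time = 0.258 mSv ÷ 1.260 mSv/h = 0.2048 h = 12.29 min.

12.3 min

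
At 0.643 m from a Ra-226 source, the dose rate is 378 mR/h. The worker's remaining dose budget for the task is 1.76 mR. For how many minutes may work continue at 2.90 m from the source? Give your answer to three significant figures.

5.68 min

By the inverse-square law, rate at 2.90 m:
378 × (0.643/2.90)² = 378 × 0.04916 = 18.58 mR/h.
Stay time = 1.76 mR ÷ 18.58 mR/h = 0.09473 h = 5.684 min.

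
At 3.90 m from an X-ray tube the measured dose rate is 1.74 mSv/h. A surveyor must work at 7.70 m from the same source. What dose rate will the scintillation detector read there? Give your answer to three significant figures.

0.446 mSv/h

Intensity scales as (d₁/d₂)², so scaling from 3.90 m to 7.70 m:
1.74 × (3.90/7.70)² = 1.74 × 0.2565 = 0.4463 mSv/h.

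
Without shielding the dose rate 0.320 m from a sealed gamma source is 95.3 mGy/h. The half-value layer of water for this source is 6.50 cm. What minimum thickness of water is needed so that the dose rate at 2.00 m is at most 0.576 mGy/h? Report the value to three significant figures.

13.5 cm

At 2.00 m, distance alone gives (0.320/2.00)² = 0.02560, so 95.3 × 0.02560 = 2.440 mGy/h.
Further attenuation needed: 2.440/0.576 = 4.236.
n = log₂(4.236) = 2.083 half-value layers.
Thickness = 2.083 × 6.50 cm = 13.54 cm.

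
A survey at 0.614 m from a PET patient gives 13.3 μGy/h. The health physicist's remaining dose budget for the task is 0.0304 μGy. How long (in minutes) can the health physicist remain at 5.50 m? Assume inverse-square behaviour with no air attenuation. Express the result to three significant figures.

Applying the 1/r² law, rate at 5.50 m:
13.3 × (0.614/5.50)² = 13.3 × 0.01246 = 0.1657 μGy/h.
Stay time = 0.0304 μGy ÷ 0.1657 μGy/h = 0.1835 h = 11.01 min.

11.0 min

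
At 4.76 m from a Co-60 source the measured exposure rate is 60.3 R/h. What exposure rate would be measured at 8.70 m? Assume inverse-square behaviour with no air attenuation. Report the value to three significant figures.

18.1 R/h

Using I₁d₁² = I₂d₂², scaling from 4.76 m to 8.70 m:
(4.76/8.70)² = 0.2993, so 60.3 × 0.2993 = 18.05 R/h.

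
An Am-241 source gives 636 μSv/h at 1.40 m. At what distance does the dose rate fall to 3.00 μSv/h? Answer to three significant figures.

Intensity scales as (d₁/d₂)², so d₂ = d₁·√(I₁/I₂).
I₁/I₂ = 636/3.00 = 212.0, so d₂ = 1.40 × √212.0 = 20.38 m.

20.4 m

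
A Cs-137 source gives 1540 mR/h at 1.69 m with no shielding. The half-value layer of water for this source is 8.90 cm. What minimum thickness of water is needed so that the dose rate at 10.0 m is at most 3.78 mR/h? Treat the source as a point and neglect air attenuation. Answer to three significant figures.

31.5 cm

At 10.0 m, distance alone gives 1540 × (1.69/10.0)² = 1540 × 0.02856 = 43.98 mR/h.
Further attenuation needed: 43.98/3.78 = 11.63.
n = log₂(11.63) = 3.540 half-value layers.
Thickness = 3.540 × 8.90 cm = 31.51 cm.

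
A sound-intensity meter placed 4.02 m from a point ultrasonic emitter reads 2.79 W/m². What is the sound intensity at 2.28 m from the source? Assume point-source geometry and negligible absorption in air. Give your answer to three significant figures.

8.67 W/m²

By the inverse-square law, scaling from 4.02 m to 2.28 m:
(4.02/2.28)² = 3.109, so 2.79 × 3.109 = 8.674 W/m².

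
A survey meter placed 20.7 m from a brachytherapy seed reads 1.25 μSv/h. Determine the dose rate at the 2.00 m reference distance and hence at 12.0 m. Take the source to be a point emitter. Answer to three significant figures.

By the inverse-square law,
At 2.00 m: (20.7/2.00)² = 107.1, so 1.25 × 107.1 = 133.9 μSv/h
At 12.0 m: 133.9 × (2.00/12.0)² = 133.9 × 0.02778 = 3.720 μSv/h.

134 μSv/h; 3.72 μSv/h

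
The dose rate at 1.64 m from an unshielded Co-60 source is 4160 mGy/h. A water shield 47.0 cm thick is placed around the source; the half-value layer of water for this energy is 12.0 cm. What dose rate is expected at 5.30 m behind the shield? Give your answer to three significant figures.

26.4 mGy/h

Distance alone: 4160 × (1.64/5.30)² = 4160 × 0.09575 = 398.3 mGy/h.
Shield: 47.0/12.0 = 3.917 half-value layers → attenuation 2^(−3.917) = 0.06620.
Combined: 398.3 × 0.06620 = 26.37 mGy/h.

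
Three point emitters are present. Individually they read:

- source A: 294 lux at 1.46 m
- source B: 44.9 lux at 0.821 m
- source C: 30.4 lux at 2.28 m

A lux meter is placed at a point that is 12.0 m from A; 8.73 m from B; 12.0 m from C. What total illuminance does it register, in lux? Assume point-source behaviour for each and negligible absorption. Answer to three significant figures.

5.85 lux

By superposition, sum each source's inverse-square contribution:
A: 294 × (1.46/12.0)² = 4.352 lux
B: 44.9 × (0.821/8.73)² = 0.3971 lux
C: 30.4 × (2.28/12.0)² = 1.097 lux
Total = 4.352 + 0.3971 + 1.097 = 5.846 lux.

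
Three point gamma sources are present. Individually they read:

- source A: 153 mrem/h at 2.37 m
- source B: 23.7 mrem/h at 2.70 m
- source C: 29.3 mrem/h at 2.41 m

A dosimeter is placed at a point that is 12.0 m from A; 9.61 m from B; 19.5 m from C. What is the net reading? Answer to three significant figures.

By superposition, sum each source's inverse-square contribution:
A: 153 × (2.37/12.0)² = 5.968 mrem/h
B: 23.7 × (2.70/9.61)² = 1.871 mrem/h
C: 29.3 × (2.41/19.5)² = 0.4475 mrem/h
Total = 5.968 + 1.871 + 0.4475 = 8.287 mrem/h.

8.29 mrem/h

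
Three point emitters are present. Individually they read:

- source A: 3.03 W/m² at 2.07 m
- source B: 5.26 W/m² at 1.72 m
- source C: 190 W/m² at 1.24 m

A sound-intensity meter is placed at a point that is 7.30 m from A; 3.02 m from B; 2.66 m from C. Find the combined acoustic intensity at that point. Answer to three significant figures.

By superposition, sum each source's inverse-square contribution:
A: 3.03 × (2.07/7.30)² = 0.2436 W/m²
B: 5.26 × (1.72/3.02)² = 1.706 W/m²
C: 190 × (1.24/2.66)² = 41.29 W/m²
Total = 0.2436 + 1.706 + 41.29 = 43.24 W/m².

43.2 W/m²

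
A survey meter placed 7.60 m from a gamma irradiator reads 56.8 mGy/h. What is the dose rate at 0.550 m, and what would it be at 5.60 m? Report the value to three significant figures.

10800 mGy/h; 105 mGy/h

Since intensity falls as 1/r²,
At 0.550 m: 56.8 × (7.60/0.550)² = 56.8 × 190.9 = 10840 mGy/h
At 5.60 m: (0.550/5.60)² = 0.009646, so 10840 × 0.009646 = 104.6 mGy/h.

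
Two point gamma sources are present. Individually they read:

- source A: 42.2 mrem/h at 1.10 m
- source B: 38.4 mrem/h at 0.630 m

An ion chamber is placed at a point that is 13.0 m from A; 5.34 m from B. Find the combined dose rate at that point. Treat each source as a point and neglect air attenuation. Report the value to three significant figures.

0.837 mrem/h

By superposition, sum each source's inverse-square contribution:
A: 42.2 × (1.10/13.0)² = 0.3021 mrem/h
B: 38.4 × (0.630/5.34)² = 0.5345 mrem/h
Total = 0.3021 + 0.5345 = 0.8366 mrem/h.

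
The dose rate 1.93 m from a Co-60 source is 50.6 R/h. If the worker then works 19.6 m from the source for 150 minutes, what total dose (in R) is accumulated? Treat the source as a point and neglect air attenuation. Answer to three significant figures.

Since intensity falls as 1/r², rate at 19.6 m:
50.6 × (1.93/19.6)² = 50.6 × 0.009696 = 0.4906 R/h.
Dose = rate × time = 0.4906 R/h × 2.500 h = 1.226 R.

1.23 R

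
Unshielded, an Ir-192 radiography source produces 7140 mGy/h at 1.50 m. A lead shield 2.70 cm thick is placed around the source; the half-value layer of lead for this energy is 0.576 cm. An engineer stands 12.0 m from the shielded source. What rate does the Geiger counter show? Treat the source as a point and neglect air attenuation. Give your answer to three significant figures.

4.33 mGy/h

Distance alone: 7140 × (1.50/12.0)² = 7140 × 0.01562 = 111.5 mGy/h.
Shield: 2.70/0.576 = 4.688 half-value layers → attenuation 2^(−4.688) = 0.03879.
Combined: 111.5 × 0.03879 = 4.325 mGy/h.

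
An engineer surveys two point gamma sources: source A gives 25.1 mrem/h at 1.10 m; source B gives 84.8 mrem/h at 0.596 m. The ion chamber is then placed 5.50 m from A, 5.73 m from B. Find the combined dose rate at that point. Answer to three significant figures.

Each source contributes Iᵢ·(dᵢ/rᵢ)²; contributions add.
A: 25.1 × (1.10/5.50)² = 1.004 mrem/h
B: 84.8 × (0.596/5.73)² = 0.9174 mrem/h
Total = 1.004 + 0.9174 = 1.921 mrem/h.

1.92 mrem/h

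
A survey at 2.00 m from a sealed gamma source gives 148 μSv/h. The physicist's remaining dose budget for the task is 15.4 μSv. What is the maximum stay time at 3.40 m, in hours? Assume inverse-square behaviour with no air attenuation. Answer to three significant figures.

0.301 h

Intensity scales as (d₁/d₂)², so rate at 3.40 m:
148 × (2.00/3.40)² = 148 × 0.3460 = 51.21 μSv/h.
Stay time = 15.4 μSv ÷ 51.21 μSv/h = 0.3007 h.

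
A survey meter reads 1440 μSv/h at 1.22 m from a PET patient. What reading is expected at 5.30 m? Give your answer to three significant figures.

76.3 μSv/h

Applying the 1/r² law, the rate at 5.30 m is
(1.22/5.30)² = 0.05299, so 1440 × 0.05299 = 76.31 μSv/h.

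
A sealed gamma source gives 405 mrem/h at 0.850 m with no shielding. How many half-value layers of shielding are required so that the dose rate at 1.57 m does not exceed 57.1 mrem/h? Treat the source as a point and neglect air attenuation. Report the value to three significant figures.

At 1.57 m, distance alone gives (0.850/1.57)² = 0.2931, so 405 × 0.2931 = 118.7 mrem/h.
Further attenuation needed: 118.7/57.1 = 2.079.
n = log₂(2.079) = 1.056 half-value layers.

1.06 half-value layers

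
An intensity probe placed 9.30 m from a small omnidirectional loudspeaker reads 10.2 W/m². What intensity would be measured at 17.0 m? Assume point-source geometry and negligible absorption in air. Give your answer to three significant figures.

3.05 W/m²

Applying the 1/r² law, scaling from 9.30 m to 17.0 m:
(9.30/17.0)² = 0.2993, so 10.2 × 0.2993 = 3.053 W/m².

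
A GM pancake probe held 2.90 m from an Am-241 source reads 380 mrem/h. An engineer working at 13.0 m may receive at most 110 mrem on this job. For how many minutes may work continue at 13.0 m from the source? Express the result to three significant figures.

349 min

Using I₁d₁² = I₂d₂², rate at 13.0 m:
380 × (2.90/13.0)² = 380 × 0.04976 = 18.91 mrem/h.
Stay time = 110 mrem ÷ 18.91 mrem/h = 5.817 h = 349.0 min.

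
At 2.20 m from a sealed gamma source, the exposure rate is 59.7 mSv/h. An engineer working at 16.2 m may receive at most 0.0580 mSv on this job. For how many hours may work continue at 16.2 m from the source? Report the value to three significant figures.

Since intensity falls as 1/r², rate at 16.2 m:
59.7 × (2.20/16.2)² = 59.7 × 0.01844 = 1.101 mSv/h.
Stay time = 0.0580 mSv ÷ 1.101 mSv/h = 0.05268 h.

0.0527 h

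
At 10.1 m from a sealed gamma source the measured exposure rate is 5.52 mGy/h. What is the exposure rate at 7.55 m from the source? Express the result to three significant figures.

9.88 mGy/h

By the inverse-square law, scaling from 10.1 m to 7.55 m:
(10.1/7.55)² = 1.790, so 5.52 × 1.790 = 9.881 mGy/h.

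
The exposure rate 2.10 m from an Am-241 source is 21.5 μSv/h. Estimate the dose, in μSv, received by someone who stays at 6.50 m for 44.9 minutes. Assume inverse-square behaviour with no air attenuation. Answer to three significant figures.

Applying the 1/r² law, rate at 6.50 m:
(2.10/6.50)² = 0.1044, so 21.5 × 0.1044 = 2.245 μSv/h.
Dose = rate × time = 2.245 μSv/h × 0.7483 h = 1.680 μSv.

1.68 μSv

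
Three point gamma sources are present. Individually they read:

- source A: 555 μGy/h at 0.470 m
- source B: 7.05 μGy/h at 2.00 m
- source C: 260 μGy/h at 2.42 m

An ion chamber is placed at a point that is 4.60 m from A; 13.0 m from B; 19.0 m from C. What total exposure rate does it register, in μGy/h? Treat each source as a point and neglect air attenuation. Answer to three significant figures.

10.2 μGy/h

Each source contributes Iᵢ·(dᵢ/rᵢ)²; contributions add.
A: 555 × (0.470/4.60)² = 5.794 μGy/h
B: 7.05 × (2.00/13.0)² = 0.1669 μGy/h
C: 260 × (2.42/19.0)² = 4.218 μGy/h
Total = 5.794 + 0.1669 + 4.218 = 10.18 μGy/h.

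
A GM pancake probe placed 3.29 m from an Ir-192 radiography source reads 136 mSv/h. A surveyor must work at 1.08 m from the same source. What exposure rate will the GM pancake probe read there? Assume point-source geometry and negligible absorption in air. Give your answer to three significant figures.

1260 mSv/h

Using I₁d₁² = I₂d₂², scaling from 3.29 m to 1.08 m:
136 × (3.29/1.08)² = 136 × 9.280 = 1262 mSv/h.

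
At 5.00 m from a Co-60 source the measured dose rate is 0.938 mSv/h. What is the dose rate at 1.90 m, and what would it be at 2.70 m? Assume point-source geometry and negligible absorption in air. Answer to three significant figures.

Using I₁d₁² = I₂d₂²,
At 1.90 m: (5.00/1.90)² = 6.925, so 0.938 × 6.925 = 6.496 mSv/h
At 2.70 m: 6.496 × (1.90/2.70)² = 6.496 × 0.4952 = 3.217 mSv/h.

6.50 mSv/h; 3.22 mSv/h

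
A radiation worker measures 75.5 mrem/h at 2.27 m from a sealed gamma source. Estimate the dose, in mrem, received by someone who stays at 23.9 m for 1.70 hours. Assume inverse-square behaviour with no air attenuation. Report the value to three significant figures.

Applying the 1/r² law, rate at 23.9 m:
(2.27/23.9)² = 0.009021, so 75.5 × 0.009021 = 0.6811 mrem/h.
Dose = rate × time = 0.6811 mrem/h × 1.700 h = 1.158 mrem.

1.16 mrem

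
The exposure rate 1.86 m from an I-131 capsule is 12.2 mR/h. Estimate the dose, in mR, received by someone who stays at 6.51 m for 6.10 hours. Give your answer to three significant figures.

Since intensity falls as 1/r², rate at 6.51 m:
12.2 × (1.86/6.51)² = 12.2 × 0.08163 = 0.9959 mR/h.
Dose = rate × time = 0.9959 mR/h × 6.100 h = 6.075 mR.

6.08 mR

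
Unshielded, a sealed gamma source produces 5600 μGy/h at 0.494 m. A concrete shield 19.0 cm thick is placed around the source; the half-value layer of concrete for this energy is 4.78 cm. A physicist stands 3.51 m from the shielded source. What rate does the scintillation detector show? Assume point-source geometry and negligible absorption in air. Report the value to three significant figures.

7.05 μGy/h

Distance alone: (0.494/3.51)² = 0.01981, so 5600 × 0.01981 = 110.9 μGy/h.
Shield: 19.0/4.78 = 3.975 half-value layers → attenuation 2^(−3.975) = 0.06359.
Combined: 110.9 × 0.06359 = 7.052 μGy/h.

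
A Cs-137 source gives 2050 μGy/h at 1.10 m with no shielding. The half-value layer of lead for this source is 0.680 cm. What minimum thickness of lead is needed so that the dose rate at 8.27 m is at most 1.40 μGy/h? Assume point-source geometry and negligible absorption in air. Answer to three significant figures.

3.19 cm

At 8.27 m, distance alone gives 2050 × (1.10/8.27)² = 2050 × 0.01769 = 36.26 μGy/h.
Further attenuation needed: 36.26/1.40 = 25.90.
n = log₂(25.90) = 4.695 half-value layers.
Thickness = 4.695 × 0.680 cm = 3.193 cm.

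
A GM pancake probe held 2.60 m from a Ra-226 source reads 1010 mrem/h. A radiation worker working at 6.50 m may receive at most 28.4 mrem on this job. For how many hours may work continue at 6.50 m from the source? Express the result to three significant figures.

Since intensity falls as 1/r², rate at 6.50 m:
1010 × (2.60/6.50)² = 1010 × 0.1600 = 161.6 mrem/h.
Stay time = 28.4 mrem ÷ 161.6 mrem/h = 0.1757 h.

0.176 h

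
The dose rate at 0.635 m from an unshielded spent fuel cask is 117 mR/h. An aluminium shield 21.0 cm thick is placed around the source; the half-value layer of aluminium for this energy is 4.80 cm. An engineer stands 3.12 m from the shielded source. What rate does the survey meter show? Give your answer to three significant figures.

0.234 mR/h

Distance alone: (0.635/3.12)² = 0.04142, so 117 × 0.04142 = 4.846 mR/h.
Shield: 21.0/4.80 = 4.375 half-value layers → attenuation 2^(−4.375) = 0.04819.
Combined: 4.846 × 0.04819 = 0.2335 mR/h.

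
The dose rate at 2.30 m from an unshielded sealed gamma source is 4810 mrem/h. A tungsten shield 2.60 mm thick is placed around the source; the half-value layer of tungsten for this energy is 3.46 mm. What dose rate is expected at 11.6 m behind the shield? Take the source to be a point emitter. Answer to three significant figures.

112 mrem/h

Distance alone: 4810 × (2.30/11.6)² = 4810 × 0.03931 = 189.1 mrem/h.
Shield: 2.60/3.46 = 0.7514 half-value layers → attenuation 2^(−0.7514) = 0.5940.
Combined: 189.1 × 0.5940 = 112.3 mrem/h.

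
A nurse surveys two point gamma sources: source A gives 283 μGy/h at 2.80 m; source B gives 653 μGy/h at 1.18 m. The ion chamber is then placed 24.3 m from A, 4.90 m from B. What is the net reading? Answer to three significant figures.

41.6 μGy/h

By superposition, sum each source's inverse-square contribution:
A: 283 × (2.80/24.3)² = 3.757 μGy/h
B: 653 × (1.18/4.90)² = 37.87 μGy/h
Total = 3.757 + 37.87 = 41.63 μGy/h.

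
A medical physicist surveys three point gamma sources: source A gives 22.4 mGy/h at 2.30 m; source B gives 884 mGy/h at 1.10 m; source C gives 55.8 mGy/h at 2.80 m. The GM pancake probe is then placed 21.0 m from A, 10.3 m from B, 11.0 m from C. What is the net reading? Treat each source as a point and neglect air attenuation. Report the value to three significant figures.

14.0 mGy/h

Each source contributes Iᵢ·(dᵢ/rᵢ)²; contributions add.
A: 22.4 × (2.30/21.0)² = 0.2687 mGy/h
B: 884 × (1.10/10.3)² = 10.08 mGy/h
C: 55.8 × (2.80/11.0)² = 3.615 mGy/h
Total = 0.2687 + 10.08 + 3.615 = 13.96 mGy/h.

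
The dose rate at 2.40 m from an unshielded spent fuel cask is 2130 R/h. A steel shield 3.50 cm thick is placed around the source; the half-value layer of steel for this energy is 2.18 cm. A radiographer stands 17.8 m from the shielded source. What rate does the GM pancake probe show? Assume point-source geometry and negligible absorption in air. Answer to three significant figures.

Distance alone: (2.40/17.8)² = 0.01818, so 2130 × 0.01818 = 38.72 R/h.
Shield: 3.50/2.18 = 1.606 half-value layers → attenuation 2^(−1.606) = 0.3285.
Combined: 38.72 × 0.3285 = 12.72 R/h.

12.7 R/h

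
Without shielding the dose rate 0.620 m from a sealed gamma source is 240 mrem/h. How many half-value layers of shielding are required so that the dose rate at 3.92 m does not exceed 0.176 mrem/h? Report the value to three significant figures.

At 3.92 m, distance alone gives 240 × (0.620/3.92)² = 240 × 0.02502 = 6.005 mrem/h.
Further attenuation needed: 6.005/0.176 = 34.12.
n = log₂(34.12) = 5.093 half-value layers.

5.09 half-value layers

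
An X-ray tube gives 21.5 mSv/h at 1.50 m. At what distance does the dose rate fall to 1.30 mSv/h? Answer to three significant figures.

6.10 m

Using I₁d₁² = I₂d₂², d₂ = d₁·√(I₁/I₂).
I₁/I₂ = 21.5/1.30 = 16.54, so d₂ = 1.50 × √16.54 = 6.100 m.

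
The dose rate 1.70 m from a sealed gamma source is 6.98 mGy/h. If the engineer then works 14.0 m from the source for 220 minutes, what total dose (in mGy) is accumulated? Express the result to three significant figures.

0.377 mGy

Applying the 1/r² law, rate at 14.0 m:
6.98 × (1.70/14.0)² = 6.98 × 0.01474 = 0.1029 mGy/h.
Dose = rate × time = 0.1029 mGy/h × 3.667 h = 0.3773 mGy.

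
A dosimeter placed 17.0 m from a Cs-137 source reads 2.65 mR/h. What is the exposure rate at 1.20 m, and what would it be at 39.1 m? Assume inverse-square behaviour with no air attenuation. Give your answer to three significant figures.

532 mR/h; 0.501 mR/h

Applying the 1/r² law,
At 1.20 m: 2.65 × (17.0/1.20)² = 2.65 × 200.7 = 531.9 mR/h
At 39.1 m: 531.9 × (1.20/39.1)² = 531.9 × 0.0009419 = 0.5010 mR/h.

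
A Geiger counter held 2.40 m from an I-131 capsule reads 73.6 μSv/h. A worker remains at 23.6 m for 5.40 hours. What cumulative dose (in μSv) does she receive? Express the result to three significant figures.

4.11 μSv

Applying the 1/r² law, rate at 23.6 m:
(2.40/23.6)² = 0.01034, so 73.6 × 0.01034 = 0.7610 μSv/h.
Dose = rate × time = 0.7610 μSv/h × 5.400 h = 4.109 μSv.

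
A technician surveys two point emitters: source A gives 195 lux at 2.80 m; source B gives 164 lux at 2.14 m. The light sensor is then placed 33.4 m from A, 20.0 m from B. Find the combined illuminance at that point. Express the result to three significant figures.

Each source contributes Iᵢ·(dᵢ/rᵢ)²; contributions add.
A: 195 × (2.80/33.4)² = 1.370 lux
B: 164 × (2.14/20.0)² = 1.878 lux
Total = 1.370 + 1.878 = 3.248 lux.

3.25 lux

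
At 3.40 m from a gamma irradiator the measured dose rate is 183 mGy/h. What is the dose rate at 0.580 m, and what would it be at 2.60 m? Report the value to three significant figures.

6290 mGy/h; 313 mGy/h

Intensity scales as (d₁/d₂)², so
At 0.580 m: 183 × (3.40/0.580)² = 183 × 34.36 = 6288 mGy/h
At 2.60 m: (0.580/2.60)² = 0.04976, so 6288 × 0.04976 = 312.9 mGy/h.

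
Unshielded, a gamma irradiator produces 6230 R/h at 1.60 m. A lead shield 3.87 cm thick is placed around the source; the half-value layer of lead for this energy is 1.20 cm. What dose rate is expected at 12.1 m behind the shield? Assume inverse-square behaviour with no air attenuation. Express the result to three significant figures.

11.7 R/h

Distance alone: (1.60/12.1)² = 0.01749, so 6230 × 0.01749 = 109.0 R/h.
Shield: 3.87/1.20 = 3.225 half-value layers → attenuation 2^(−3.225) = 0.1069.
Combined: 109.0 × 0.1069 = 11.65 R/h.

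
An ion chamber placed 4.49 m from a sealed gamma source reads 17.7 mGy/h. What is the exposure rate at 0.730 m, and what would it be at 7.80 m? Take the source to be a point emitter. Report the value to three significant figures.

670 mGy/h; 5.87 mGy/h

Applying the 1/r² law,
At 0.730 m: 17.7 × (4.49/0.730)² = 17.7 × 37.83 = 669.6 mGy/h
At 7.80 m: (0.730/7.80)² = 0.008759, so 669.6 × 0.008759 = 5.865 mGy/h.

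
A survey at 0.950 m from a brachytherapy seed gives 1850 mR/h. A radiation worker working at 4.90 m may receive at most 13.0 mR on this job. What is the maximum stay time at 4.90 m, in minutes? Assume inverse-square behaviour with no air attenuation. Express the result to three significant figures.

11.2 min

Intensity scales as (d₁/d₂)², so rate at 4.90 m:
1850 × (0.950/4.90)² = 1850 × 0.03759 = 69.54 mR/h.
Stay time = 13.0 mR ÷ 69.54 mR/h = 0.1869 h = 11.21 min.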